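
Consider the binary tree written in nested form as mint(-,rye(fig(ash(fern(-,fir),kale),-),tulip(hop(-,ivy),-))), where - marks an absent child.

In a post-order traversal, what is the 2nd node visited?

Post-order visits the left subtree, then the right subtree, then the node.
At mint: no left child.
At mint: go right to rye.
  At rye: go left to fig.
    At fig: go left to ash.
      At ash: go left to fern.
        At fern: no left child.
        At fern: go right to fir.
          fir is a leaf — visit fir.
        Visit fern.
      At ash: go right to kale.
        kale is a leaf — visit kale.
      Visit ash.
    At fig: no right child.
    Visit fig.
  At rye: go right to tulip.
    At tulip: go left to hop.
      At hop: no left child.
      At hop: go right to ivy.
        ivy is a leaf — visit ivy.
      Visit hop.
    At tulip: no right child.
    Visit tulip.
  Visit rye.
Visit mint.
Full post-order sequence: fir, fern, kale, ash, fig, ivy, hop, tulip, rye, mint.

fern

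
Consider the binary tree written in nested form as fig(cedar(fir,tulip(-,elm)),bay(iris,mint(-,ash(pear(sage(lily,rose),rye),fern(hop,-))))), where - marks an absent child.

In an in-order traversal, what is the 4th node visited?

elm

In-order visits the left subtree, then the node, then the right subtree.
At fig: go left to cedar.
  At cedar: go left to fir.
    fir is a leaf — visit fir.
  Visit cedar.
  At cedar: go right to tulip.
    At tulip: no left child.
    Visit tulip.
    At tulip: go right to elm.
      elm is a leaf — visit elm.
Visit fig.
At fig: go right to bay.
  At bay: go left to iris.
    iris is a leaf — visit iris.
  Visit bay.
  At bay: go right to mint.
    At mint: no left child.
    Visit mint.
    At mint: go right to ash.
      At ash: go left to pear.
        At pear: go left to sage.
          At sage: go left to lily.
            lily is a leaf — visit lily.
          Visit sage.
          At sage: go right to rose.
            rose is a leaf — visit rose.
        Visit pear.
        At pear: go right to rye.
          rye is a leaf — visit rye.
      Visit ash.
      At ash: go right to fern.
        At fern: go left to hop.
          hop is a leaf — visit hop.
        Visit fern.
        At fern: no right child.
Full in-order sequence: fir, cedar, tulip, elm, fig, iris, bay, mint, lily, sage, rose, pear, rye, ash, hop, fern.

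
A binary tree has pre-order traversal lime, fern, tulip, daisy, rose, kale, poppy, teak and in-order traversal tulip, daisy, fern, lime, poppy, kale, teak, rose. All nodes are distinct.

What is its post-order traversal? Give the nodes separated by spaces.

The first element of pre-order is the root; it splits in-order into left and right subtrees.
Root lime: left subtree has 3 nodes {tulip, daisy, fern}, right has 4 {poppy, kale, teak, rose}.
  Root fern: left subtree has 2 nodes {tulip, daisy}, right has 0 { }.
    Root tulip: left subtree has 0 nodes { }, right has 1 {daisy}.
  Root rose: left subtree has 3 nodes {poppy, kale, teak}, right has 0 { }.
    Root kale: left subtree has 1 node {poppy}, right has 1 {teak}.

daisy tulip fern poppy teak kale rose lime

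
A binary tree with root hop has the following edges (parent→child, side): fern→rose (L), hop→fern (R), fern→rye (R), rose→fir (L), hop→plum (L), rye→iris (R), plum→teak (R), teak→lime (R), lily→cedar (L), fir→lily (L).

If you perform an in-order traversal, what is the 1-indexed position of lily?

In-order visits the left subtree, then the node, then the right subtree.
At hop: go left to plum.
  At plum: no left child.
  Visit plum.
  At plum: go right to teak.
    At teak: no left child.
    Visit teak.
    At teak: go right to lime.
      lime is a leaf — visit lime.
Visit hop.
At hop: go right to fern.
  At fern: go left to rose.
    At rose: go left to fir.
      At fir: go left to lily.
        At lily: go left to cedar.
          cedar is a leaf — visit cedar.
        Visit lily.
        At lily: no right child.
      Visit fir.
      At fir: no right child.
    Visit rose.
    At rose: no right child.
  Visit fern.
  At fern: go right to rye.
    At rye: no left child.
    Visit rye.
    At rye: go right to iris.
      iris is a leaf — visit iris.
Full in-order sequence: plum, teak, lime, hop, cedar, lily, fir, rose, fern, rye, iris.

6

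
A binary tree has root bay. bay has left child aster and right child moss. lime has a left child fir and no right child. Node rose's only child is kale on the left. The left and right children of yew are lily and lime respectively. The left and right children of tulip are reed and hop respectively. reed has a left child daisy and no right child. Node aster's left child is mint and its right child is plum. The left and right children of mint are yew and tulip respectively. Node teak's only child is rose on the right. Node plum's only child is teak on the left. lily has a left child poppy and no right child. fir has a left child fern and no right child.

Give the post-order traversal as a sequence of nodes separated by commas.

Post-order visits the left subtree, then the right subtree, then the node.
At bay: go left to aster.
  At aster: go left to mint.
    At mint: go left to yew.
      At yew: go left to lily.
        At lily: go left to poppy.
          poppy is a leaf — visit poppy.
        At lily: no right child.
        Visit lily.
      At yew: go right to lime.
        At lime: go left to fir.
          At fir: go left to fern.
            fern is a leaf — visit fern.
          At fir: no right child.
          Visit fir.
        At lime: no right child.
        Visit lime.
      Visit yew.
    At mint: go right to tulip.
      At tulip: go left to reed.
        At reed: go left to daisy.
          daisy is a leaf — visit daisy.
        At reed: no right child.
        Visit reed.
      At tulip: go right to hop.
        hop is a leaf — visit hop.
      Visit tulip.
    Visit mint.
  At aster: go right to plum.
    At plum: go left to teak.
      At teak: no left child.
      At teak: go right to rose.
        At rose: go left to kale.
          kale is a leaf — visit kale.
        At rose: no right child.
        Visit rose.
      Visit teak.
    At plum: no right child.
    Visit plum.
  Visit aster.
At bay: go right to moss.
  moss is a leaf — visit moss.
Visit bay.

poppy, lily, fern, fir, lime, yew, daisy, reed, hop, tulip, mint, kale, rose, teak, plum, aster, moss, bay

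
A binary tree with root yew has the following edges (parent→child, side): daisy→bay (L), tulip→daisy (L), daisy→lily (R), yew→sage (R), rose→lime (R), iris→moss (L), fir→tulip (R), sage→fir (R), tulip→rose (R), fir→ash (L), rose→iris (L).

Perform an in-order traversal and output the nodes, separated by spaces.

yew sage ash fir bay daisy lily tulip moss iris rose lime

In-order visits the left subtree, then the node, then the right subtree.
At yew: no left child.
Visit yew.
At yew: go right to sage.
  At sage: no left child.
  Visit sage.
  At sage: go right to fir.
    At fir: go left to ash.
      ash is a leaf — visit ash.
    Visit fir.
    At fir: go right to tulip.
      At tulip: go left to daisy.
        At daisy: go left to bay.
          bay is a leaf — visit bay.
        Visit daisy.
        At daisy: go right to lily.
          lily is a leaf — visit lily.
      Visit tulip.
      At tulip: go right to rose.
        At rose: go left to iris.
          At iris: go left to moss.
            moss is a leaf — visit moss.
          Visit iris.
          At iris: no right child.
        Visit rose.
        At rose: go right to lime.
          lime is a leaf — visit lime.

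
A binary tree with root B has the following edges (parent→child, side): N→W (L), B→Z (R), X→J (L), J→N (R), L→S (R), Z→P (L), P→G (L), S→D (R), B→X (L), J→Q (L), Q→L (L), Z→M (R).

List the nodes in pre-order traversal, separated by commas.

Pre-order visits the node, then its left subtree, then its right subtree.
Visit B.
At B: go left to X.
  Visit X.
  At X: go left to J.
    Visit J.
    At J: go left to Q.
      Visit Q.
      At Q: go left to L.
        Visit L.
        At L: no left child.
        At L: go right to S.
          Visit S.
          At S: no left child.
          At S: go right to D.
            D is a leaf — visit D.
      At Q: no right child.
    At J: go right to N.
      Visit N.
      At N: go left to W.
        W is a leaf — visit W.
      At N: no right child.
  At X: no right child.
At B: go right to Z.
  Visit Z.
  At Z: go left to P.
    Visit P.
    At P: go left to G.
      G is a leaf — visit G.
    At P: no right child.
  At Z: go right to M.
    M is a leaf — visit M.

B, X, J, Q, L, S, D, N, W, Z, P, G, M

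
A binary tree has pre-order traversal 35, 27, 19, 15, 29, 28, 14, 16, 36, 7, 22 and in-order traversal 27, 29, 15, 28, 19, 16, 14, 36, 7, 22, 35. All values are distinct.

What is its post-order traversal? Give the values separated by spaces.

The first element of pre-order is the root; it splits in-order into left and right subtrees.
Root 35: left subtree has 10 nodes {27, 29, 15, 28, 19, 16, 14, 36, 7, 22}, right has 0 { }.
  Root 27: left subtree has 0 nodes { }, right has 9 {29, 15, 28, 19, 16, 14, 36, 7, 22}.
    Root 19: left subtree has 3 nodes {29, 15, 28}, right has 5 {16, 14, 36, 7, 22}.
      Root 15: left subtree has 1 node {29}, right has 1 {28}.
      Root 14: left subtree has 1 node {16}, right has 3 {36, 7, 22}.
        Root 36: left subtree has 0 nodes { }, right has 2 {7, 22}.
          Root 7: left subtree has 0 nodes { }, right has 1 {22}.

29 28 15 16 22 7 36 14 19 27 35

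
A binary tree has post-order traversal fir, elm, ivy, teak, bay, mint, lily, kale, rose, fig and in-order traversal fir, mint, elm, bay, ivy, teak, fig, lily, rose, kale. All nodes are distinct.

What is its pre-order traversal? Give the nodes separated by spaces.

The last element of post-order is the root; it splits in-order into left and right subtrees.
Root fig: left subtree has 6 nodes {fir, mint, elm, bay, ivy, teak}, right has 3 {lily, rose, kale}.
  Root mint: left subtree has 1 node {fir}, right has 4 {elm, bay, ivy, teak}.
    Root bay: left subtree has 1 node {elm}, right has 2 {ivy, teak}.
      Root teak: left subtree has 1 node {ivy}, right has 0 { }.
  Root rose: left subtree has 1 node {lily}, right has 1 {kale}.

fig mint fir bay elm teak ivy rose lily kale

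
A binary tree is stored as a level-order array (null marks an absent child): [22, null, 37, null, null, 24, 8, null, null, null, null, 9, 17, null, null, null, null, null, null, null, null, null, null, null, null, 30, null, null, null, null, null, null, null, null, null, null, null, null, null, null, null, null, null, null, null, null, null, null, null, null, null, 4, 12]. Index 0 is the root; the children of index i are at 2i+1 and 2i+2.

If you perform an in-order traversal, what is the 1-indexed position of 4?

In-order visits the left subtree, then the node, then the right subtree.
At 22: no left child.
Visit 22.
At 22: go right to 37.
  At 37: go left to 24.
    At 24: go left to 9.
      9 is a leaf — visit 9.
    Visit 24.
    At 24: go right to 17.
      At 17: go left to 30.
        At 30: go left to 4.
          4 is a leaf — visit 4.
        Visit 30.
        At 30: go right to 12.
          12 is a leaf — visit 12.
      Visit 17.
      At 17: no right child.
  Visit 37.
  At 37: go right to 8.
    8 is a leaf — visit 8.
Full in-order sequence: 22, 9, 24, 4, 30, 12, 17, 37, 8.

4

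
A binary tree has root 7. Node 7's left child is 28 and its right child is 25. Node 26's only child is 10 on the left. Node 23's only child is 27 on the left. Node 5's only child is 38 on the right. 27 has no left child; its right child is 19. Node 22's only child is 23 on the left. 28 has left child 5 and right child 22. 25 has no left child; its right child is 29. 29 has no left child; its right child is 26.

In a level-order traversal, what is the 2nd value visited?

Level-order visits nodes level by level from the root, left to right within each level.
Level 0: 7
Level 1: 28, 25
Level 2: 5, 22, 29
Level 3: 38, 23, 26
Level 4: 27, 10
Level 5: 19
Full level-order sequence: 7, 28, 25, 5, 22, 29, 38, 23, 26, 27, 10, 19.

28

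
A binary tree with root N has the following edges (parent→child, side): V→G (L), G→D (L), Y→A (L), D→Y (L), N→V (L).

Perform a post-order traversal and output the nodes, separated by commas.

A, Y, D, G, V, N

Post-order visits the left subtree, then the right subtree, then the node.
At N: go left to V.
  At V: go left to G.
    At G: go left to D.
      At D: go left to Y.
        At Y: go left to A.
          A is a leaf — visit A.
        At Y: no right child.
        Visit Y.
      At D: no right child.
      Visit D.
    At G: no right child.
    Visit G.
  At V: no right child.
  Visit V.
At N: no right child.
Visit N.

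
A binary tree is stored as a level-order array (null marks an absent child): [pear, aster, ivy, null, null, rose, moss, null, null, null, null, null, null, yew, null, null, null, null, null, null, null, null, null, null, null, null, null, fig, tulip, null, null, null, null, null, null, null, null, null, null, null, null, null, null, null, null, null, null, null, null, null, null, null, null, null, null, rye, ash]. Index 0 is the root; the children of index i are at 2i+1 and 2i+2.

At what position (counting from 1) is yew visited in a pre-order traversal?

6

Pre-order visits the node, then its left subtree, then its right subtree.
Visit pear.
At pear: go left to aster.
  aster is a leaf — visit aster.
At pear: go right to ivy.
  Visit ivy.
  At ivy: go left to rose.
    rose is a leaf — visit rose.
  At ivy: go right to moss.
    Visit moss.
    At moss: go left to yew.
      Visit yew.
      At yew: go left to fig.
        Visit fig.
        At fig: go left to rye.
          rye is a leaf — visit rye.
        At fig: go right to ash.
          ash is a leaf — visit ash.
      At yew: go right to tulip.
        tulip is a leaf — visit tulip.
    At moss: no right child.
Full pre-order sequence: pear, aster, ivy, rose, moss, yew, fig, rye, ash, tulip.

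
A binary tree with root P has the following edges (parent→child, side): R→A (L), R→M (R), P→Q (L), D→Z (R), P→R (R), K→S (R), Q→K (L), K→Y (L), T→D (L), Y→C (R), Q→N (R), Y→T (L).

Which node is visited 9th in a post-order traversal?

Post-order visits the left subtree, then the right subtree, then the node.
At P: go left to Q.
  At Q: go left to K.
    At K: go left to Y.
      At Y: go left to T.
        At T: go left to D.
          At D: no left child.
          At D: go right to Z.
            Z is a leaf — visit Z.
          Visit D.
        At T: no right child.
        Visit T.
      At Y: go right to C.
        C is a leaf — visit C.
      Visit Y.
    At K: go right to S.
      S is a leaf — visit S.
    Visit K.
  At Q: go right to N.
    N is a leaf — visit N.
  Visit Q.
At P: go right to R.
  At R: go left to A.
    A is a leaf — visit A.
  At R: go right to M.
    M is a leaf — visit M.
  Visit R.
Visit P.
Full post-order sequence: Z, D, T, C, Y, S, K, N, Q, A, M, R, P.

Q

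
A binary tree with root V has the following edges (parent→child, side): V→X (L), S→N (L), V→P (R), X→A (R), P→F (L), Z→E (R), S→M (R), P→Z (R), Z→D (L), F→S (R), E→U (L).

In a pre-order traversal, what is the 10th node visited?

Pre-order visits the node, then its left subtree, then its right subtree.
Visit V.
At V: go left to X.
  Visit X.
  At X: no left child.
  At X: go right to A.
    A is a leaf — visit A.
At V: go right to P.
  Visit P.
  At P: go left to F.
    Visit F.
    At F: no left child.
    At F: go right to S.
      Visit S.
      At S: go left to N.
        N is a leaf — visit N.
      At S: go right to M.
        M is a leaf — visit M.
  At P: go right to Z.
    Visit Z.
    At Z: go left to D.
      D is a leaf — visit D.
    At Z: go right to E.
      Visit E.
      At E: go left to U.
        U is a leaf — visit U.
      At E: no right child.
Full pre-order sequence: V, X, A, P, F, S, N, M, Z, D, E, U.

D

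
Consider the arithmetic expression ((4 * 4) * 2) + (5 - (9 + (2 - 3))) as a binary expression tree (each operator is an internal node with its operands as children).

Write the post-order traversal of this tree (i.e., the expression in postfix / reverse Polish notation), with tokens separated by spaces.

Post-order on an expression tree gives postfix notation: for each operator, emit left operand, right operand, then the operator.

4 4 * 2 * 5 9 2 3 - + - +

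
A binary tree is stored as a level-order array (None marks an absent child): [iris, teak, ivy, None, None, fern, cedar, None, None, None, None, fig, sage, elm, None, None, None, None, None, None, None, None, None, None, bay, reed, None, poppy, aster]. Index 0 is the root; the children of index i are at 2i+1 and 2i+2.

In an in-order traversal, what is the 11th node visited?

In-order visits the left subtree, then the node, then the right subtree.
At iris: go left to teak.
  teak is a leaf — visit teak.
Visit iris.
At iris: go right to ivy.
  At ivy: go left to fern.
    At fern: go left to fig.
      At fig: no left child.
      Visit fig.
      At fig: go right to bay.
        bay is a leaf — visit bay.
    Visit fern.
    At fern: go right to sage.
      At sage: go left to reed.
        reed is a leaf — visit reed.
      Visit sage.
      At sage: no right child.
  Visit ivy.
  At ivy: go right to cedar.
    At cedar: go left to elm.
      At elm: go left to poppy.
        poppy is a leaf — visit poppy.
      Visit elm.
      At elm: go right to aster.
        aster is a leaf — visit aster.
    Visit cedar.
    At cedar: no right child.
Full in-order sequence: teak, iris, fig, bay, fern, reed, sage, ivy, poppy, elm, aster, cedar.

aster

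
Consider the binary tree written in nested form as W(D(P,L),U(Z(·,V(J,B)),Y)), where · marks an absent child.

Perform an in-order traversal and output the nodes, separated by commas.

P, D, L, W, Z, J, V, B, U, Y

In-order visits the left subtree, then the node, then the right subtree.
At W: go left to D.
  At D: go left to P.
    P is a leaf — visit P.
  Visit D.
  At D: go right to L.
    L is a leaf — visit L.
Visit W.
At W: go right to U.
  At U: go left to Z.
    At Z: no left child.
    Visit Z.
    At Z: go right to V.
      At V: go left to J.
        J is a leaf — visit J.
      Visit V.
      At V: go right to B.
        B is a leaf — visit B.
  Visit U.
  At U: go right to Y.
    Y is a leaf — visit Y.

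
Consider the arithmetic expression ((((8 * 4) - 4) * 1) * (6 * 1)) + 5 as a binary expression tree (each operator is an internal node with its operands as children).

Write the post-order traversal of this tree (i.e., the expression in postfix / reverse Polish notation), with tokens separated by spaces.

Post-order on an expression tree gives postfix notation: for each operator, emit left operand, right operand, then the operator.

8 4 * 4 - 1 * 6 1 * * 5 +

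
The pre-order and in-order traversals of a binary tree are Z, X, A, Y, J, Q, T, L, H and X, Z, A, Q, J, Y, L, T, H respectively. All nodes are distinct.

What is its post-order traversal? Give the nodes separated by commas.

X, Q, J, L, H, T, Y, A, Z

The first element of pre-order is the root; it splits in-order into left and right subtrees.
Root Z: left subtree has 1 node {X}, right has 7 {A, Q, J, Y, L, T, H}.
  Root A: left subtree has 0 nodes { }, right has 6 {Q, J, Y, L, T, H}.
    Root Y: left subtree has 2 nodes {Q, J}, right has 3 {L, T, H}.
      Root J: left subtree has 1 node {Q}, right has 0 { }.
      Root T: left subtree has 1 node {L}, right has 1 {H}.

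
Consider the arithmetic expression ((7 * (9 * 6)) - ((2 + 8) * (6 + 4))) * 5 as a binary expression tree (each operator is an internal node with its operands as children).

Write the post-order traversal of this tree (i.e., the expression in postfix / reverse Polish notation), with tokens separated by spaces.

7 9 6 * * 2 8 + 6 4 + * - 5 *

Post-order on an expression tree gives postfix notation: for each operator, emit left operand, right operand, then the operator.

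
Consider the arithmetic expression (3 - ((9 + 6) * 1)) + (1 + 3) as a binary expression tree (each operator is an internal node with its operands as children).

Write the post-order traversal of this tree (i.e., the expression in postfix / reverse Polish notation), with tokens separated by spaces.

3 9 6 + 1 * - 1 3 + +

Post-order on an expression tree gives postfix notation: for each operator, emit left operand, right operand, then the operator.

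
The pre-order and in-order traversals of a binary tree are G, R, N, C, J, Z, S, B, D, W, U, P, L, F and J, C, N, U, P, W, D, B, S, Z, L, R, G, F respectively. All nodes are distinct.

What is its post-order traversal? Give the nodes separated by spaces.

J C P U W D B S L Z N R F G

The first element of pre-order is the root; it splits in-order into left and right subtrees.
Root G: left subtree has 12 nodes {J, C, N, U, P, W, D, B, S, Z, L, R}, right has 1 {F}.
  Root R: left subtree has 11 nodes {J, C, N, U, P, W, D, B, S, Z, L}, right has 0 { }.
    Root N: left subtree has 2 nodes {J, C}, right has 8 {U, P, W, D, B, S, Z, L}.
      Root C: left subtree has 1 node {J}, right has 0 { }.
      Root Z: left subtree has 6 nodes {U, P, W, D, B, S}, right has 1 {L}.
        Root S: left subtree has 5 nodes {U, P, W, D, B}, right has 0 { }.
          Root B: left subtree has 4 nodes {U, P, W, D}, right has 0 { }.
            Root D: left subtree has 3 nodes {U, P, W}, right has 0 { }.
              Root W: left subtree has 2 nodes {U, P}, right has 0 { }.
                Root U: left subtree has 0 nodes { }, right has 1 {P}.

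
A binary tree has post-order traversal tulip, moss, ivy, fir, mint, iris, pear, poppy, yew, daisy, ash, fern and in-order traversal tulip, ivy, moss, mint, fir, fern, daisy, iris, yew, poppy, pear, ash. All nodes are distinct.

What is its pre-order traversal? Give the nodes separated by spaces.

fern mint ivy tulip moss fir ash daisy yew iris poppy pear

The last element of post-order is the root; it splits in-order into left and right subtrees.
Root fern: left subtree has 5 nodes {tulip, ivy, moss, mint, fir}, right has 6 {daisy, iris, yew, poppy, pear, ash}.
  Root mint: left subtree has 3 nodes {tulip, ivy, moss}, right has 1 {fir}.
    Root ivy: left subtree has 1 node {tulip}, right has 1 {moss}.
  Root ash: left subtree has 5 nodes {daisy, iris, yew, poppy, pear}, right has 0 { }.
    Root daisy: left subtree has 0 nodes { }, right has 4 {iris, yew, poppy, pear}.
      Root yew: left subtree has 1 node {iris}, right has 2 {poppy, pear}.
        Root poppy: left subtree has 0 nodes { }, right has 1 {pear}.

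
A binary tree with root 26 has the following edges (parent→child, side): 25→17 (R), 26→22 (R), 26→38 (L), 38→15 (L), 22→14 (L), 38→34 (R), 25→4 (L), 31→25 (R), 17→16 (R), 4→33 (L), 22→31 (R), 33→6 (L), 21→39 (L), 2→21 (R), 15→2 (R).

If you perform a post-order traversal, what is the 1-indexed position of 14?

Post-order visits the left subtree, then the right subtree, then the node.
At 26: go left to 38.
  At 38: go left to 15.
    At 15: no left child.
    At 15: go right to 2.
      At 2: no left child.
      At 2: go right to 21.
        At 21: go left to 39.
          39 is a leaf — visit 39.
        At 21: no right child.
        Visit 21.
      Visit 2.
    Visit 15.
  At 38: go right to 34.
    34 is a leaf — visit 34.
  Visit 38.
At 26: go right to 22.
  At 22: go left to 14.
    14 is a leaf — visit 14.
  At 22: go right to 31.
    At 31: no left child.
    At 31: go right to 25.
      At 25: go left to 4.
        At 4: go left to 33.
          At 33: go left to 6.
            6 is a leaf — visit 6.
          At 33: no right child.
          Visit 33.
        At 4: no right child.
        Visit 4.
      At 25: go right to 17.
        At 17: no left child.
        At 17: go right to 16.
          16 is a leaf — visit 16.
        Visit 17.
      Visit 25.
    Visit 31.
  Visit 22.
Visit 26.
Full post-order sequence: 39, 21, 2, 15, 34, 38, 14, 6, 33, 4, 16, 17, 25, 31, 22, 26.

7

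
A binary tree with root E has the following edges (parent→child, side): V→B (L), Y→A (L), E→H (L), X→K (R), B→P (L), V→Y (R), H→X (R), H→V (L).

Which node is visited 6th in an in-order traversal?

H

In-order visits the left subtree, then the node, then the right subtree.
At E: go left to H.
  At H: go left to V.
    At V: go left to B.
      At B: go left to P.
        P is a leaf — visit P.
      Visit B.
      At B: no right child.
    Visit V.
    At V: go right to Y.
      At Y: go left to A.
        A is a leaf — visit A.
      Visit Y.
      At Y: no right child.
  Visit H.
  At H: go right to X.
    At X: no left child.
    Visit X.
    At X: go right to K.
      K is a leaf — visit K.
Visit E.
At E: no right child.
Full in-order sequence: P, B, V, A, Y, H, X, K, E.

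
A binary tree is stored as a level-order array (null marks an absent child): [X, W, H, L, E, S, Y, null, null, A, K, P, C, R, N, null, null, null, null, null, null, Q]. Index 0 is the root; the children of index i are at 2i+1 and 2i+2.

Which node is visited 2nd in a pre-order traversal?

Pre-order visits the node, then its left subtree, then its right subtree.
Visit X.
At X: go left to W.
  Visit W.
  At W: go left to L.
    L is a leaf — visit L.
  At W: go right to E.
    Visit E.
    At E: go left to A.
      A is a leaf — visit A.
    At E: go right to K.
      Visit K.
      At K: go left to Q.
        Q is a leaf — visit Q.
      At K: no right child.
At X: go right to H.
  Visit H.
  At H: go left to S.
    Visit S.
    At S: go left to P.
      P is a leaf — visit P.
    At S: go right to C.
      C is a leaf — visit C.
  At H: go right to Y.
    Visit Y.
    At Y: go left to R.
      R is a leaf — visit R.
    At Y: go right to N.
      N is a leaf — visit N.
Full pre-order sequence: X, W, L, E, A, K, Q, H, S, P, C, Y, R, N.

W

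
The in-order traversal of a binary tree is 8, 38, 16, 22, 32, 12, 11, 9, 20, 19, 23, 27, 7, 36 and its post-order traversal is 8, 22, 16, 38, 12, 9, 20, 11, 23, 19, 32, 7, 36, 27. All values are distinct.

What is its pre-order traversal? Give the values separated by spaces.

The last element of post-order is the root; it splits in-order into left and right subtrees.
Root 27: left subtree has 11 nodes {8, 38, 16, 22, 32, 12, 11, 9, 20, 19, 23}, right has 2 {7, 36}.
  Root 32: left subtree has 4 nodes {8, 38, 16, 22}, right has 6 {12, 11, 9, 20, 19, 23}.
    Root 38: left subtree has 1 node {8}, right has 2 {16, 22}.
      Root 16: left subtree has 0 nodes { }, right has 1 {22}.
    Root 19: left subtree has 4 nodes {12, 11, 9, 20}, right has 1 {23}.
      Root 11: left subtree has 1 node {12}, right has 2 {9, 20}.
        Root 20: left subtree has 1 node {9}, right has 0 { }.
  Root 36: left subtree has 1 node {7}, right has 0 { }.

27 32 38 8 16 22 19 11 12 20 9 23 36 7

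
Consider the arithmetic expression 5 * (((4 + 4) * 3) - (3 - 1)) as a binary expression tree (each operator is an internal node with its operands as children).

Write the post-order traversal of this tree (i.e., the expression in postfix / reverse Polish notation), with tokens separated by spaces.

Post-order on an expression tree gives postfix notation: for each operator, emit left operand, right operand, then the operator.

5 4 4 + 3 * 3 1 - - *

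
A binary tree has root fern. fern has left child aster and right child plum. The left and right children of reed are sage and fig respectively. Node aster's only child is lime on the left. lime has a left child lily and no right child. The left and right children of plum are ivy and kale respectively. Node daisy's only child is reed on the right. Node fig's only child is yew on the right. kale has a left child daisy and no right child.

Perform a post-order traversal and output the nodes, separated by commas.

lily, lime, aster, ivy, sage, yew, fig, reed, daisy, kale, plum, fern

Post-order visits the left subtree, then the right subtree, then the node.
At fern: go left to aster.
  At aster: go left to lime.
    At lime: go left to lily.
      lily is a leaf — visit lily.
    At lime: no right child.
    Visit lime.
  At aster: no right child.
  Visit aster.
At fern: go right to plum.
  At plum: go left to ivy.
    ivy is a leaf — visit ivy.
  At plum: go right to kale.
    At kale: go left to daisy.
      At daisy: no left child.
      At daisy: go right to reed.
        At reed: go left to sage.
          sage is a leaf — visit sage.
        At reed: go right to fig.
          At fig: no left child.
          At fig: go right to yew.
            yew is a leaf — visit yew.
          Visit fig.
        Visit reed.
      Visit daisy.
    At kale: no right child.
    Visit kale.
  Visit plum.
Visit fern.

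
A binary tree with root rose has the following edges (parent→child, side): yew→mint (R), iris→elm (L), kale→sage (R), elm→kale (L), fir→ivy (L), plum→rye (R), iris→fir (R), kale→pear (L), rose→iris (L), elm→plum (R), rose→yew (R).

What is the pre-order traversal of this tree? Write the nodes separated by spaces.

rose iris elm kale pear sage plum rye fir ivy yew mint

Pre-order visits the node, then its left subtree, then its right subtree.
Visit rose.
At rose: go left to iris.
  Visit iris.
  At iris: go left to elm.
    Visit elm.
    At elm: go left to kale.
      Visit kale.
      At kale: go left to pear.
        pear is a leaf — visit pear.
      At kale: go right to sage.
        sage is a leaf — visit sage.
    At elm: go right to plum.
      Visit plum.
      At plum: no left child.
      At plum: go right to rye.
        rye is a leaf — visit rye.
  At iris: go right to fir.
    Visit fir.
    At fir: go left to ivy.
      ivy is a leaf — visit ivy.
    At fir: no right child.
At rose: go right to yew.
  Visit yew.
  At yew: no left child.
  At yew: go right to mint.
    mint is a leaf — visit mint.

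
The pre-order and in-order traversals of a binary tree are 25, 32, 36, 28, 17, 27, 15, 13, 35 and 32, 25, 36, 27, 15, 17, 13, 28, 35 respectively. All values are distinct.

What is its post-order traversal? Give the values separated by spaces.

The first element of pre-order is the root; it splits in-order into left and right subtrees.
Root 25: left subtree has 1 node {32}, right has 7 {36, 27, 15, 17, 13, 28, 35}.
  Root 36: left subtree has 0 nodes { }, right has 6 {27, 15, 17, 13, 28, 35}.
    Root 28: left subtree has 4 nodes {27, 15, 17, 13}, right has 1 {35}.
      Root 17: left subtree has 2 nodes {27, 15}, right has 1 {13}.
        Root 27: left subtree has 0 nodes { }, right has 1 {15}.

32 15 27 13 17 35 28 36 25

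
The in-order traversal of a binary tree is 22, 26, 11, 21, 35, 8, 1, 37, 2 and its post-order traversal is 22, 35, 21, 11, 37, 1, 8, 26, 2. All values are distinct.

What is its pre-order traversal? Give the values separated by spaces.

The last element of post-order is the root; it splits in-order into left and right subtrees.
Root 2: left subtree has 8 nodes {22, 26, 11, 21, 35, 8, 1, 37}, right has 0 { }.
  Root 26: left subtree has 1 node {22}, right has 6 {11, 21, 35, 8, 1, 37}.
    Root 8: left subtree has 3 nodes {11, 21, 35}, right has 2 {1, 37}.
      Root 11: left subtree has 0 nodes { }, right has 2 {21, 35}.
        Root 21: left subtree has 0 nodes { }, right has 1 {35}.
      Root 1: left subtree has 0 nodes { }, right has 1 {37}.

2 26 22 8 11 21 35 1 37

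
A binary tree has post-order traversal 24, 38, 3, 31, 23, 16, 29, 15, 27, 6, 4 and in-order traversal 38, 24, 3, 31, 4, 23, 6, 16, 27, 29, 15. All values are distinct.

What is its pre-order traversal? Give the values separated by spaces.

The last element of post-order is the root; it splits in-order into left and right subtrees.
Root 4: left subtree has 4 nodes {38, 24, 3, 31}, right has 6 {23, 6, 16, 27, 29, 15}.
  Root 31: left subtree has 3 nodes {38, 24, 3}, right has 0 { }.
    Root 3: left subtree has 2 nodes {38, 24}, right has 0 { }.
      Root 38: left subtree has 0 nodes { }, right has 1 {24}.
  Root 6: left subtree has 1 node {23}, right has 4 {16, 27, 29, 15}.
    Root 27: left subtree has 1 node {16}, right has 2 {29, 15}.
      Root 15: left subtree has 1 node {29}, right has 0 { }.

4 31 3 38 24 6 23 27 16 15 29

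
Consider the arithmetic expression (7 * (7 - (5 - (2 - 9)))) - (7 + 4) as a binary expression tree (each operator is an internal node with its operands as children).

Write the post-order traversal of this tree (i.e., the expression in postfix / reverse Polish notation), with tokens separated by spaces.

Post-order on an expression tree gives postfix notation: for each operator, emit left operand, right operand, then the operator.

7 7 5 2 9 - - - * 7 4 + -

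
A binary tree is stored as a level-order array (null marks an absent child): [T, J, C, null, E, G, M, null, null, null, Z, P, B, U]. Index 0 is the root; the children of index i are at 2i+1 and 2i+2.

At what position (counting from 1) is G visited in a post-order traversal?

6

Post-order visits the left subtree, then the right subtree, then the node.
At T: go left to J.
  At J: no left child.
  At J: go right to E.
    At E: no left child.
    At E: go right to Z.
      Z is a leaf — visit Z.
    Visit E.
  Visit J.
At T: go right to C.
  At C: go left to G.
    At G: go left to P.
      P is a leaf — visit P.
    At G: go right to B.
      B is a leaf — visit B.
    Visit G.
  At C: go right to M.
    At M: go left to U.
      U is a leaf — visit U.
    At M: no right child.
    Visit M.
  Visit C.
Visit T.
Full post-order sequence: Z, E, J, P, B, G, U, M, C, T.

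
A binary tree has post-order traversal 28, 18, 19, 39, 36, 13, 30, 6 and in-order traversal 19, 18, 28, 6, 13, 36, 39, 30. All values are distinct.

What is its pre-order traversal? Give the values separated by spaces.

6 19 18 28 30 13 36 39

The last element of post-order is the root; it splits in-order into left and right subtrees.
Root 6: left subtree has 3 nodes {19, 18, 28}, right has 4 {13, 36, 39, 30}.
  Root 19: left subtree has 0 nodes { }, right has 2 {18, 28}.
    Root 18: left subtree has 0 nodes { }, right has 1 {28}.
  Root 30: left subtree has 3 nodes {13, 36, 39}, right has 0 { }.
    Root 13: left subtree has 0 nodes { }, right has 2 {36, 39}.
      Root 36: left subtree has 0 nodes { }, right has 1 {39}.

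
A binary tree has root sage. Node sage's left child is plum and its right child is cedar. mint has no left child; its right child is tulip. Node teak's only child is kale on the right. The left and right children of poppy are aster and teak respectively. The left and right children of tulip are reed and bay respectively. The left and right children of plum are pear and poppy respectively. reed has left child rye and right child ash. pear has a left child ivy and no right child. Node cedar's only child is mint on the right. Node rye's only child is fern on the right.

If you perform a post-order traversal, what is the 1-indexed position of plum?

Post-order visits the left subtree, then the right subtree, then the node.
At sage: go left to plum.
  At plum: go left to pear.
    At pear: go left to ivy.
      ivy is a leaf — visit ivy.
    At pear: no right child.
    Visit pear.
  At plum: go right to poppy.
    At poppy: go left to aster.
      aster is a leaf — visit aster.
    At poppy: go right to teak.
      At teak: no left child.
      At teak: go right to kale.
        kale is a leaf — visit kale.
      Visit teak.
    Visit poppy.
  Visit plum.
At sage: go right to cedar.
  At cedar: no left child.
  At cedar: go right to mint.
    At mint: no left child.
    At mint: go right to tulip.
      At tulip: go left to reed.
        At reed: go left to rye.
          At rye: no left child.
          At rye: go right to fern.
            fern is a leaf — visit fern.
          Visit rye.
        At reed: go right to ash.
          ash is a leaf — visit ash.
        Visit reed.
      At tulip: go right to bay.
        bay is a leaf — visit bay.
      Visit tulip.
    Visit mint.
  Visit cedar.
Visit sage.
Full post-order sequence: ivy, pear, aster, kale, teak, poppy, plum, fern, rye, ash, reed, bay, tulip, mint, cedar, sage.

7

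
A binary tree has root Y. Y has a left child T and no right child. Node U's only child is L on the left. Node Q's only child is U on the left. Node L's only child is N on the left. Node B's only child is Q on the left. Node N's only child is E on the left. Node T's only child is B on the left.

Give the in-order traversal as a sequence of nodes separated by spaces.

In-order visits the left subtree, then the node, then the right subtree.
At Y: go left to T.
  At T: go left to B.
    At B: go left to Q.
      At Q: go left to U.
        At U: go left to L.
          At L: go left to N.
            At N: go left to E.
              E is a leaf — visit E.
            Visit N.
            At N: no right child.
          Visit L.
          At L: no right child.
        Visit U.
        At U: no right child.
      Visit Q.
      At Q: no right child.
    Visit B.
    At B: no right child.
  Visit T.
  At T: no right child.
Visit Y.
At Y: no right child.

E N L U Q B T Y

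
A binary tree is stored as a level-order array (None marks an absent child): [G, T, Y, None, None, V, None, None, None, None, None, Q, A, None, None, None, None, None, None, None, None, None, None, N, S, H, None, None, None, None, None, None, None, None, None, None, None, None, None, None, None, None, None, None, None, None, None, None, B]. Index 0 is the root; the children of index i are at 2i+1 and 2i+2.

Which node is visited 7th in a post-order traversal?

Post-order visits the left subtree, then the right subtree, then the node.
At G: go left to T.
  T is a leaf — visit T.
At G: go right to Y.
  At Y: go left to V.
    At V: go left to Q.
      At Q: go left to N.
        At N: no left child.
        At N: go right to B.
          B is a leaf — visit B.
        Visit N.
      At Q: go right to S.
        S is a leaf — visit S.
      Visit Q.
    At V: go right to A.
      At A: go left to H.
        H is a leaf — visit H.
      At A: no right child.
      Visit A.
    Visit V.
  At Y: no right child.
  Visit Y.
Visit G.
Full post-order sequence: T, B, N, S, Q, H, A, V, Y, G.

A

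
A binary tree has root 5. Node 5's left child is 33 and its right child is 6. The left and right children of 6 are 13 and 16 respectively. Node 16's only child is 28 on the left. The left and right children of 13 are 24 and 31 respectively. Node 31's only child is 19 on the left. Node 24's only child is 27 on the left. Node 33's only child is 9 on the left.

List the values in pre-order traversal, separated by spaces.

Pre-order visits the node, then its left subtree, then its right subtree.
Visit 5.
At 5: go left to 33.
  Visit 33.
  At 33: go left to 9.
    9 is a leaf — visit 9.
  At 33: no right child.
At 5: go right to 6.
  Visit 6.
  At 6: go left to 13.
    Visit 13.
    At 13: go left to 24.
      Visit 24.
      At 24: go left to 27.
        27 is a leaf — visit 27.
      At 24: no right child.
    At 13: go right to 31.
      Visit 31.
      At 31: go left to 19.
        19 is a leaf — visit 19.
      At 31: no right child.
  At 6: go right to 16.
    Visit 16.
    At 16: go left to 28.
      28 is a leaf — visit 28.
    At 16: no right child.

5 33 9 6 13 24 27 31 19 16 28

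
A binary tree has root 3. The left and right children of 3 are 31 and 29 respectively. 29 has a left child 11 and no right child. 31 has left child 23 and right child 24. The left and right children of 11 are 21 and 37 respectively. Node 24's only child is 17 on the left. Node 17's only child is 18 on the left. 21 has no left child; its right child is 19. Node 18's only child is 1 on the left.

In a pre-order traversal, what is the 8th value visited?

29

Pre-order visits the node, then its left subtree, then its right subtree.
Visit 3.
At 3: go left to 31.
  Visit 31.
  At 31: go left to 23.
    23 is a leaf — visit 23.
  At 31: go right to 24.
    Visit 24.
    At 24: go left to 17.
      Visit 17.
      At 17: go left to 18.
        Visit 18.
        At 18: go left to 1.
          1 is a leaf — visit 1.
        At 18: no right child.
      At 17: no right child.
    At 24: no right child.
At 3: go right to 29.
  Visit 29.
  At 29: go left to 11.
    Visit 11.
    At 11: go left to 21.
      Visit 21.
      At 21: no left child.
      At 21: go right to 19.
        19 is a leaf — visit 19.
    At 11: go right to 37.
      37 is a leaf — visit 37.
  At 29: no right child.
Full pre-order sequence: 3, 31, 23, 24, 17, 18, 1, 29, 11, 21, 19, 37.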